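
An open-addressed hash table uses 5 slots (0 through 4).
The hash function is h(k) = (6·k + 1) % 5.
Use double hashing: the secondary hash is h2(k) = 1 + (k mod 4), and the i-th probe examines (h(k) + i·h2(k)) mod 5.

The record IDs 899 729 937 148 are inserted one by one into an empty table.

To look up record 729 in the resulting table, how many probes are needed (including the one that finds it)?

899: h=0 → slot 0
729: h=0, h2=2, probe 0,2 → slot 2
937: h=3 → slot 3
148: h=4 → slot 4
Table: [899, —, 729, 937, 148]
Lookup 729: h=0, h2=2, probe 0,2 → found at 2.

2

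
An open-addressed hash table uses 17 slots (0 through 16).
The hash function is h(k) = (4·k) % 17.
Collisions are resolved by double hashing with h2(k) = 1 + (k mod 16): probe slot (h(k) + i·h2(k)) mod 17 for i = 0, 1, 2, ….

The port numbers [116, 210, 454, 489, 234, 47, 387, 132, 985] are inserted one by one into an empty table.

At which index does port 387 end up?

Insert 116: h=5, slot 5 empty → index 5.
Insert 210: h=7, slot 7 empty → index 7.
Insert 454: h=14, slot 14 empty → index 14.
Insert 489: h=1, slot 1 empty → index 1.
Insert 234: h=1, h2=11, slot 1 occupied → index 12.
Insert 47: h=1, h2=16, slot 1 occupied → index 0.
Insert 387: h=1, h2=4, slots 1,5 occupied → index 9.
Insert 132: h=1, h2=5, slot 1 occupied → index 6.
Insert 985: h=13, slot 13 empty → index 13.
Table: [47, 489, ∅, ∅, ∅, 116, 132, 210, ∅, 387, ∅, ∅, 234, 985, 454, ∅, ∅]

9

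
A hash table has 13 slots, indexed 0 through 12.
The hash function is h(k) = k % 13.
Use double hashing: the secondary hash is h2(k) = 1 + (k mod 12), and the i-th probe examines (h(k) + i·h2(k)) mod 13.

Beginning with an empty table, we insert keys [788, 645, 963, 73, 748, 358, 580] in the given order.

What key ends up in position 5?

645

Insert 788: h=8, slot 8 empty => index 8.
Insert 645: h=8, h2=10, slot 8 occupied => index 5.
Insert 963: h=1, slot 1 empty => index 1.
Insert 73: h=8, h2=2, slot 8 occupied => index 10.
Insert 748: h=7, slot 7 empty => index 7.
Insert 358: h=7, h2=11, slots 7,5 occupied => index 3.
Insert 580: h=8, h2=5, slot 8 occupied => index 0.
Table: [580, 963, -, 358, -, 645, -, 748, 788, -, 73, -, -]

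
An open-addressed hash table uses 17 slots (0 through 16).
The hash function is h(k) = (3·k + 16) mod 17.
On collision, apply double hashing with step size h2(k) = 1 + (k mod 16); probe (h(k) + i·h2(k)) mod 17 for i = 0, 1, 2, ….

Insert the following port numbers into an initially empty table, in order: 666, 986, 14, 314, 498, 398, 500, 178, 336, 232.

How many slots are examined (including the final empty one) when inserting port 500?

3

666 hashes to 8; slot 8 is free => place at 8.
986 hashes to 16; slot 16 is free => place at 16.
14 hashes to 7; slot 7 is free => place at 7.
314 hashes to 6; slot 6 is free => place at 6.
498 hashes to 14; slot 14 is free => place at 14.
398 hashes to 3; slot 3 is free => place at 3.
500 hashes to 3, h2=5; 3,8 taken => place at 13.
178 hashes to 6, h2=3; 6 taken => place at 9.
336 hashes to 4; slot 4 is free => place at 4.
232 hashes to 15; slot 15 is free => place at 15.
Table: [_, _, _, 398, 336, _, 314, 14, 666, 178, _, _, _, 500, 498, 232, 986]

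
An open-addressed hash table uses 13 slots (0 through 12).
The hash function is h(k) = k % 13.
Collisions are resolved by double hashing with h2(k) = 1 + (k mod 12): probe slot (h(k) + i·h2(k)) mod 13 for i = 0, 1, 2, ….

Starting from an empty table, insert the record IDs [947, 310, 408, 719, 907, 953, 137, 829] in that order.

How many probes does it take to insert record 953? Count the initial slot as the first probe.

947 hashes to 11; slot 11 is free -> place at 11.
310 hashes to 11, h2=11; 11 taken -> place at 9.
408 hashes to 5; slot 5 is free -> place at 5.
719 hashes to 4; slot 4 is free -> place at 4.
907 hashes to 10; slot 10 is free -> place at 10.
953 hashes to 4, h2=6; 4,10 taken -> place at 3.
137 hashes to 7; slot 7 is free -> place at 7.
829 hashes to 10, h2=2; 10 taken -> place at 12.
Table: [_, _, _, 953, 719, 408, _, 137, _, 310, 907, 947, 829]

3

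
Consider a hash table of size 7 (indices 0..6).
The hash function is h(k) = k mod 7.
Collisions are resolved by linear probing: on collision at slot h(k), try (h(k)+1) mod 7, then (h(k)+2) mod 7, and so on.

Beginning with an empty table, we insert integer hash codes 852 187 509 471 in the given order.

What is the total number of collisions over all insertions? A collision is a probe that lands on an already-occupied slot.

Insert 852: h=5, slot 5 empty → index 5.
Insert 187: h=5, slot 5 occupied → index 6.
Insert 509: h=5, slots 5,6 occupied → index 0.
Insert 471: h=2, slot 2 empty → index 2.
Table: [509, ∅, 471, ∅, ∅, 852, 187]

3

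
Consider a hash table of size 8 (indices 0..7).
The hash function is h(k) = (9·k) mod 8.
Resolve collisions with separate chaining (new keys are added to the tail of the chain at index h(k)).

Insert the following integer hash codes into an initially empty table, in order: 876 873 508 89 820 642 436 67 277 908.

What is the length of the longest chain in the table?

Insert 876: h=4, bucket 4 empty → new chain.
Insert 873: h=1, bucket 1 empty → new chain.
Insert 508: h=4, bucket 4 nonempty → append to chain.
Insert 89: h=1, bucket 1 nonempty → append to chain.
Insert 820: h=4, bucket 4 nonempty → append to chain.
Insert 642: h=2, bucket 2 empty → new chain.
Insert 436: h=4, bucket 4 nonempty → append to chain.
Insert 67: h=3, bucket 3 empty → new chain.
Insert 277: h=5, bucket 5 empty → new chain.
Insert 908: h=4, bucket 4 nonempty → append to chain.
Final buckets:
0: _
1: 873 -> 89
2: 642
3: 67
4: 876 -> 508 -> 820 -> 436 -> 908
5: 277
6: _
7: _

5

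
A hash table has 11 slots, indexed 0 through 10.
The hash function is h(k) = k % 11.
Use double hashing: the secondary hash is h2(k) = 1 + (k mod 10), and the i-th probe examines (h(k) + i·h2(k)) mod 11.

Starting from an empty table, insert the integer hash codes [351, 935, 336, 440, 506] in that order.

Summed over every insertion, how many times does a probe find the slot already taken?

2

351 hashes to 10; slot 10 is free => place at 10.
935 hashes to 0; slot 0 is free => place at 0.
336 hashes to 6; slot 6 is free => place at 6.
440 hashes to 0, h2=1; 0 taken => place at 1.
506 hashes to 0, h2=7; 0 taken => place at 7.
Table: [935, 440, ∅, ∅, ∅, ∅, 336, 506, ∅, ∅, 351]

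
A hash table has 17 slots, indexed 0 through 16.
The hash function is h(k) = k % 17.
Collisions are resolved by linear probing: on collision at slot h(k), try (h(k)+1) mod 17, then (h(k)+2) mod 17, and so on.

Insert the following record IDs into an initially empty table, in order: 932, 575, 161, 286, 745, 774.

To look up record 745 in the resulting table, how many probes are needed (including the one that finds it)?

Insert 932: h=14, slot 14 empty => index 14.
Insert 575: h=14, slot 14 occupied => index 15.
Insert 161: h=8, slot 8 empty => index 8.
Insert 286: h=14, slots 14,15 occupied => index 16.
Insert 745: h=14, slots 14,15,16 occupied => index 0.
Insert 774: h=9, slot 9 empty => index 9.
Table: [745, _, _, _, _, _, _, _, 161, 774, _, _, _, _, 932, 575, 286]
Lookup 745: h=14, probe 14,15,16,0 → found at 0.

4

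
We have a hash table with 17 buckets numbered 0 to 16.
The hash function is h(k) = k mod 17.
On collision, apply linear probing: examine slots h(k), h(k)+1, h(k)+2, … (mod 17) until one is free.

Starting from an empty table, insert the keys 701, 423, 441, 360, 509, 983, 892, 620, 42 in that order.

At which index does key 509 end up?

Insert 701: h=4, slot 4 empty -> index 4.
Insert 423: h=15, slot 15 empty -> index 15.
Insert 441: h=16, slot 16 empty -> index 16.
Insert 360: h=3, slot 3 empty -> index 3.
Insert 509: h=16, slot 16 occupied -> index 0.
Insert 983: h=14, slot 14 empty -> index 14.
Insert 892: h=8, slot 8 empty -> index 8.
Insert 620: h=8, slot 8 occupied -> index 9.
Insert 42: h=8, slots 8,9 occupied -> index 10.
Table: [509, ∅, ∅, 360, 701, ∅, ∅, ∅, 892, 620, 42, ∅, ∅, ∅, 983, 423, 441]

0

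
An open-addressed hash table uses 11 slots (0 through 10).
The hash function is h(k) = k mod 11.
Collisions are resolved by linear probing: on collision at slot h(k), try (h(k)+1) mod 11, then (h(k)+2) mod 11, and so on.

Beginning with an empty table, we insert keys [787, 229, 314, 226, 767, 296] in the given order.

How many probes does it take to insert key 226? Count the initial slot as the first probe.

3

Insert 787: h=6, slot 6 empty => index 6.
Insert 229: h=9, slot 9 empty => index 9.
Insert 314: h=6, slot 6 occupied => index 7.
Insert 226: h=6, slots 6,7 occupied => index 8.
Insert 767: h=8, slots 8,9 occupied => index 10.
Insert 296: h=10, slot 10 occupied => index 0.
Table: [296, _, _, _, _, _, 787, 314, 226, 229, 767]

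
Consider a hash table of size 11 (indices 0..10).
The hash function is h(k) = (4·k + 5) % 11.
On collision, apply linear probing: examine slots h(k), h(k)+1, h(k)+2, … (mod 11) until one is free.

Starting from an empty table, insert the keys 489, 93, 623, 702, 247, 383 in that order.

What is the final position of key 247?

5

489 hashes to 3; slot 3 is free => place at 3.
93 hashes to 3; 3 taken => place at 4.
623 hashes to 0; slot 0 is free => place at 0.
702 hashes to 8; slot 8 is free => place at 8.
247 hashes to 3; 3,4 taken => place at 5.
383 hashes to 8; 8 taken => place at 9.
Table: [623, —, —, 489, 93, 247, —, —, 702, 383, —]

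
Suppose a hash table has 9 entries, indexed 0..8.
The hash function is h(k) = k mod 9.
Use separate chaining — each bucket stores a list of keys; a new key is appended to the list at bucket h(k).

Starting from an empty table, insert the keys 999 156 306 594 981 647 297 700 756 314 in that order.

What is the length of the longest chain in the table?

Insert 999: h=0, bucket 0 empty → new chain.
Insert 156: h=3, bucket 3 empty → new chain.
Insert 306: h=0, bucket 0 nonempty → append to chain.
Insert 594: h=0, bucket 0 nonempty → append to chain.
Insert 981: h=0, bucket 0 nonempty → append to chain.
Insert 647: h=8, bucket 8 empty → new chain.
Insert 297: h=0, bucket 0 nonempty → append to chain.
Insert 700: h=7, bucket 7 empty → new chain.
Insert 756: h=0, bucket 0 nonempty → append to chain.
Insert 314: h=8, bucket 8 nonempty → append to chain.
Final buckets:
0: 999 -> 306 -> 594 -> 981 -> 297 -> 756
1: .
2: .
3: 156
4: .
5: .
6: .
7: 700
8: 647 -> 314

6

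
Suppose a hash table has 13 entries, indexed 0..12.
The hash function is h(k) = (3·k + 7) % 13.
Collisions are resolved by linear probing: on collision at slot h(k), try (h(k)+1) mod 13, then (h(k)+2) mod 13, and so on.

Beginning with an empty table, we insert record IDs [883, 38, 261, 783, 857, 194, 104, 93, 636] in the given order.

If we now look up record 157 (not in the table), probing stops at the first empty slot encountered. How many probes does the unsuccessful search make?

2

Insert 883: h=4, slot 4 empty => index 4.
Insert 38: h=4, slot 4 occupied => index 5.
Insert 261: h=10, slot 10 empty => index 10.
Insert 783: h=3, slot 3 empty => index 3.
Insert 857: h=4, slots 4,5 occupied => index 6.
Insert 194: h=4, slots 4,5,6 occupied => index 7.
Insert 104: h=7, slot 7 occupied => index 8.
Insert 93: h=0, slot 0 empty => index 0.
Insert 636: h=4, slots 4,5,6,7,8 occupied => index 9.
Table: [93, —, —, 783, 883, 38, 857, 194, 104, 636, 261, —, —]
Lookup 157: h=10, probe 10,11 → slot 11 empty, not found.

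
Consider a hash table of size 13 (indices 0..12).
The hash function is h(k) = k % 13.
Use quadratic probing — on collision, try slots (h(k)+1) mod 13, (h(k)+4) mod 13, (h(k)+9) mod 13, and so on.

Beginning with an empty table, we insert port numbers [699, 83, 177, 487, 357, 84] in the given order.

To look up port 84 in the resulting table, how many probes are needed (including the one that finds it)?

699: h=10 => slot 10
83: h=5 => slot 5
177: h=8 => slot 8
487: h=6 => slot 6
357: h=6, probe 6,7 => slot 7
84: h=6, probe 6,7,10,2 => slot 2
Table: [∅, ∅, 84, ∅, ∅, 83, 487, 357, 177, ∅, 699, ∅, ∅]
Lookup 84: h=6, probe 6,7,10,2 → found at 2.

4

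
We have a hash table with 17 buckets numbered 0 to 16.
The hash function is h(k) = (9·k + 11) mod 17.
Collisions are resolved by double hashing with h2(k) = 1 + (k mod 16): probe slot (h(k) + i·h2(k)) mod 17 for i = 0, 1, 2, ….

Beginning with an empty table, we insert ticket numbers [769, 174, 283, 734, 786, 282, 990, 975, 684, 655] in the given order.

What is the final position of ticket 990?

769 hashes to 13; slot 13 is free -> place at 13.
174 hashes to 13, h2=15; 13 taken -> place at 11.
283 hashes to 8; slot 8 is free -> place at 8.
734 hashes to 4; slot 4 is free -> place at 4.
786 hashes to 13, h2=3; 13 taken -> place at 16.
282 hashes to 16, h2=11; 16 taken -> place at 10.
990 hashes to 13, h2=15; 13,11 taken -> place at 9.
975 hashes to 14; slot 14 is free -> place at 14.
684 hashes to 13, h2=13; 13,9 taken -> place at 5.
655 hashes to 7; slot 7 is free -> place at 7.
Table: [—, —, —, —, 734, 684, —, 655, 283, 990, 282, 174, —, 769, 975, —, 786]

9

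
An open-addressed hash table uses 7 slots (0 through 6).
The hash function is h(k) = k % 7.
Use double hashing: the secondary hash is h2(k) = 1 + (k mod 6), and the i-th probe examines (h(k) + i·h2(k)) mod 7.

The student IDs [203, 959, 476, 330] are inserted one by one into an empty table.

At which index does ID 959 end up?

203 hashes to 0; slot 0 is free => place at 0.
959 hashes to 0, h2=6; 0 taken => place at 6.
476 hashes to 0, h2=3; 0 taken => place at 3.
330 hashes to 1; slot 1 is free => place at 1.
Table: [203, 330, —, 476, —, —, 959]

6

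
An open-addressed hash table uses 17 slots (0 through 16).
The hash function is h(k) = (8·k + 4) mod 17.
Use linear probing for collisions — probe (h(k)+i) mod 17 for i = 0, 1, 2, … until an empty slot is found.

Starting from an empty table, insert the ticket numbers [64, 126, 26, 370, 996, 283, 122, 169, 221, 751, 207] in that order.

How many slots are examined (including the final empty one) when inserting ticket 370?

2

64 hashes to 6; slot 6 is free -> place at 6.
126 hashes to 9; slot 9 is free -> place at 9.
26 hashes to 8; slot 8 is free -> place at 8.
370 hashes to 6; 6 taken -> place at 7.
996 hashes to 16; slot 16 is free -> place at 16.
283 hashes to 7; 7,8,9 taken -> place at 10.
122 hashes to 11; slot 11 is free -> place at 11.
169 hashes to 13; slot 13 is free -> place at 13.
221 hashes to 4; slot 4 is free -> place at 4.
751 hashes to 11; 11 taken -> place at 12.
207 hashes to 11; 11,12,13 taken -> place at 14.
Table: [_, _, _, _, 221, _, 64, 370, 26, 126, 283, 122, 751, 169, 207, _, 996]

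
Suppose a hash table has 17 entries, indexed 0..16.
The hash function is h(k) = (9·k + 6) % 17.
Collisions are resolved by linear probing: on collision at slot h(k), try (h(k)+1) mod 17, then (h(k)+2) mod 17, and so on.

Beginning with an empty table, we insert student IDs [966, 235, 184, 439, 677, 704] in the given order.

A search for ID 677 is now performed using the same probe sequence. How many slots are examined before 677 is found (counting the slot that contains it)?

966: h=13 -> slot 13
235: h=13, probe 13,14 -> slot 14
184: h=13, probe 13,14,15 -> slot 15
439: h=13, probe 13,14,15,16 -> slot 16
677: h=13, probe 13,14,15,16,0 -> slot 0
704: h=1 -> slot 1
Table: [677, 704, -, -, -, -, -, -, -, -, -, -, -, 966, 235, 184, 439]
Lookup 677: h=13, probe 13,14,15,16,0 → found at 0.

5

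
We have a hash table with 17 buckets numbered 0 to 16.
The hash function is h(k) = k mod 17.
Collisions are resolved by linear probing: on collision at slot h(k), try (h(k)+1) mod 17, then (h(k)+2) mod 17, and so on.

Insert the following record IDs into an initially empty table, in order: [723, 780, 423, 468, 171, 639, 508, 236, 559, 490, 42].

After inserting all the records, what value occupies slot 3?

723 hashes to 9; slot 9 is free → place at 9.
780 hashes to 15; slot 15 is free → place at 15.
423 hashes to 15; 15 taken → place at 16.
468 hashes to 9; 9 taken → place at 10.
171 hashes to 1; slot 1 is free → place at 1.
639 hashes to 10; 10 taken → place at 11.
508 hashes to 15; 15,16 taken → place at 0.
236 hashes to 15; 15,16,0,1 taken → place at 2.
559 hashes to 15; 15,16,0,1,2 taken → place at 3.
490 hashes to 14; slot 14 is free → place at 14.
42 hashes to 8; slot 8 is free → place at 8.
Table: [508, 171, 236, 559, —, —, —, —, 42, 723, 468, 639, —, —, 490, 780, 423]

559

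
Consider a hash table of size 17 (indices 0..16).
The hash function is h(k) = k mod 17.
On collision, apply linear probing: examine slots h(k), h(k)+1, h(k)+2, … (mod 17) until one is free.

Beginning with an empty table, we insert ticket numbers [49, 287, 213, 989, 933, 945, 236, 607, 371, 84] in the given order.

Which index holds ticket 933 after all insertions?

49: h=15 -> slot 15
287: h=15, probe 15,16 -> slot 16
213: h=9 -> slot 9
989: h=3 -> slot 3
933: h=15, probe 15,16,0 -> slot 0
945: h=10 -> slot 10
236: h=15, probe 15,16,0,1 -> slot 1
607: h=12 -> slot 12
371: h=14 -> slot 14
84: h=16, probe 16,0,1,2 -> slot 2
Table: [933, 236, 84, 989, ∅, ∅, ∅, ∅, ∅, 213, 945, ∅, 607, ∅, 371, 49, 287]

0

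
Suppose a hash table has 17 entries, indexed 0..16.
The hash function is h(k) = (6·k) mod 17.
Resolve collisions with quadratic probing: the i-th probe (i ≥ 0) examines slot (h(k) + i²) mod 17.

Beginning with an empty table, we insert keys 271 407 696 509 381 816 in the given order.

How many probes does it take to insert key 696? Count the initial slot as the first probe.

3

Insert 271: h=11, slot 11 empty → index 11.
Insert 407: h=11, slot 11 occupied → index 12.
Insert 696: h=11, slots 11,12 occupied → index 15.
Insert 509: h=11, slots 11,12,15 occupied → index 3.
Insert 381: h=8, slot 8 empty → index 8.
Insert 816: h=0, slot 0 empty → index 0.
Table: [816, ., ., 509, ., ., ., ., 381, ., ., 271, 407, ., ., 696, .]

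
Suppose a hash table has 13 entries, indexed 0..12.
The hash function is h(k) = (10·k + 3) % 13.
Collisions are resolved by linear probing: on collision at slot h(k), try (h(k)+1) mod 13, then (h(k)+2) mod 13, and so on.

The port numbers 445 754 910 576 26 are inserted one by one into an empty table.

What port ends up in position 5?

445: h=7 -> slot 7
754: h=3 -> slot 3
910: h=3, probe 3,4 -> slot 4
576: h=4, probe 4,5 -> slot 5
26: h=3, probe 3,4,5,6 -> slot 6
Table: [_, _, _, 754, 910, 576, 26, 445, _, _, _, _, _]

576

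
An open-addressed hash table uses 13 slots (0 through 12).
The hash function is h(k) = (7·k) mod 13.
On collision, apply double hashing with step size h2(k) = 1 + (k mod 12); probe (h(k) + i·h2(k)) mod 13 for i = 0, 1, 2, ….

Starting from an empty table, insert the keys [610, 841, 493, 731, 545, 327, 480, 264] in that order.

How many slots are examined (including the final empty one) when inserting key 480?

4

Insert 610: h=6, slot 6 empty → index 6.
Insert 841: h=11, slot 11 empty → index 11.
Insert 493: h=6, h2=2, slot 6 occupied → index 8.
Insert 731: h=8, h2=12, slot 8 occupied → index 7.
Insert 545: h=6, h2=6, slot 6 occupied → index 12.
Insert 327: h=1, slot 1 empty → index 1.
Insert 480: h=6, h2=1, slots 6,7,8 occupied → index 9.
Insert 264: h=2, slot 2 empty → index 2.
Table: [_, 327, 264, _, _, _, 610, 731, 493, 480, _, 841, 545]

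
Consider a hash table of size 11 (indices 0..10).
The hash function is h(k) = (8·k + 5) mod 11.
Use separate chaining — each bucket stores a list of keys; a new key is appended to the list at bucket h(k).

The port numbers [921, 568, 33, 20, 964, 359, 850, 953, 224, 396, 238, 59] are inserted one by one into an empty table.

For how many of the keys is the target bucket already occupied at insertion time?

921 → bucket 3
568 → bucket 6
33 → bucket 5
20 → bucket 0
964 → bucket 6 (collision)
359 → bucket 6 (collision)
850 → bucket 7
953 → bucket 6 (collision)
224 → bucket 4
396 → bucket 5 (collision)
238 → bucket 6 (collision)
59 → bucket 4 (collision)
Final buckets:
0: 20
1: .
2: .
3: 921
4: 224 -> 59
5: 33 -> 396
6: 568 -> 964 -> 359 -> 953 -> 238
7: 850
8: .
9: .
10: .

6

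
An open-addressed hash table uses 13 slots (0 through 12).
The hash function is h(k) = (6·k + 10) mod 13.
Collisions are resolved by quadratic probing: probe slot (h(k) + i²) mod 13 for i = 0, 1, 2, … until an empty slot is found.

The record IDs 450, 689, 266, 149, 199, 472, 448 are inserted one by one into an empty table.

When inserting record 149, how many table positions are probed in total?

Insert 450: h=6, slot 6 empty -> index 6.
Insert 689: h=10, slot 10 empty -> index 10.
Insert 266: h=7, slot 7 empty -> index 7.
Insert 149: h=7, slot 7 occupied -> index 8.
Insert 199: h=8, slot 8 occupied -> index 9.
Insert 472: h=8, slots 8,9 occupied -> index 12.
Insert 448: h=7, slots 7,8 occupied -> index 11.
Table: [∅, ∅, ∅, ∅, ∅, ∅, 450, 266, 149, 199, 689, 448, 472]

2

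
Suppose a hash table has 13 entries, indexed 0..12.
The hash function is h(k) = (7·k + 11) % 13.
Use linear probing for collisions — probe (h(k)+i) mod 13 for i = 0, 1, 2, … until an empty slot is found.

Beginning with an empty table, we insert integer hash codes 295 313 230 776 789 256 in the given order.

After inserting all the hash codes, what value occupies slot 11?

Insert 295: h=9, slot 9 empty => index 9.
Insert 313: h=5, slot 5 empty => index 5.
Insert 230: h=9, slot 9 occupied => index 10.
Insert 776: h=9, slots 9,10 occupied => index 11.
Insert 789: h=9, slots 9,10,11 occupied => index 12.
Insert 256: h=9, slots 9,10,11,12 occupied => index 0.
Table: [256, ., ., ., ., 313, ., ., ., 295, 230, 776, 789]

776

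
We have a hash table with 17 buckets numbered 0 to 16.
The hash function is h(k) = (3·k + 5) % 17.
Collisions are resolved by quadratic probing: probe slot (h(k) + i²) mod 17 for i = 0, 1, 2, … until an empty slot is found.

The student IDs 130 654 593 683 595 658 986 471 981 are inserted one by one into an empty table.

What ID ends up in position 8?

130: h=4 -> slot 4
654: h=12 -> slot 12
593: h=16 -> slot 16
683: h=14 -> slot 14
595: h=5 -> slot 5
658: h=7 -> slot 7
986: h=5, probe 5,6 -> slot 6
471: h=7, probe 7,8 -> slot 8
981: h=7, probe 7,8,11 -> slot 11
Table: [-, -, -, -, 130, 595, 986, 658, 471, -, -, 981, 654, -, 683, -, 593]

471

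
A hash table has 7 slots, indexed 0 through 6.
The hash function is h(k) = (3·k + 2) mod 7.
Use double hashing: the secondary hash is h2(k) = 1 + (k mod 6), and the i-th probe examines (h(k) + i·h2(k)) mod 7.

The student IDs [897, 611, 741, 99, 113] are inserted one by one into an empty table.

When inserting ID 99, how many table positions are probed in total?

2

Insert 897: h=5, slot 5 empty → index 5.
Insert 611: h=1, slot 1 empty → index 1.
Insert 741: h=6, slot 6 empty → index 6.
Insert 99: h=5, h2=4, slot 5 occupied → index 2.
Insert 113: h=5, h2=6, slot 5 occupied → index 4.
Table: [-, 611, 99, -, 113, 897, 741]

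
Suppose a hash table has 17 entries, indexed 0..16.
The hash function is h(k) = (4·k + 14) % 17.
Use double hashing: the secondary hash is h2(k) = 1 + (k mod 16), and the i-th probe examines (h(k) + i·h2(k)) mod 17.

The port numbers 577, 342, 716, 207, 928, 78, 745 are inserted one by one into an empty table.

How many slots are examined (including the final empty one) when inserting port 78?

Insert 577: h=10, slot 10 empty => index 10.
Insert 342: h=5, slot 5 empty => index 5.
Insert 716: h=5, h2=13, slot 5 occupied => index 1.
Insert 207: h=9, slot 9 empty => index 9.
Insert 928: h=3, slot 3 empty => index 3.
Insert 78: h=3, h2=15, slots 3,1 occupied => index 16.
Insert 745: h=2, slot 2 empty => index 2.
Table: [-, 716, 745, 928, -, 342, -, -, -, 207, 577, -, -, -, -, -, 78]

3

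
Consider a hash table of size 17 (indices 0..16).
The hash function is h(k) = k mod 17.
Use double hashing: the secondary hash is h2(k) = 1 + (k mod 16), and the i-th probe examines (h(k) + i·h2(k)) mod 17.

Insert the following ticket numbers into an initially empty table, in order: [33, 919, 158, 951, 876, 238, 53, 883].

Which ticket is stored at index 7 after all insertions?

33: h=16 => slot 16
919: h=1 => slot 1
158: h=5 => slot 5
951: h=16, h2=8, probe 16,7 => slot 7
876: h=9 => slot 9
238: h=0 => slot 0
53: h=2 => slot 2
883: h=16, h2=4, probe 16,3 => slot 3
Table: [238, 919, 53, 883, —, 158, —, 951, —, 876, —, —, —, —, —, —, 33]

951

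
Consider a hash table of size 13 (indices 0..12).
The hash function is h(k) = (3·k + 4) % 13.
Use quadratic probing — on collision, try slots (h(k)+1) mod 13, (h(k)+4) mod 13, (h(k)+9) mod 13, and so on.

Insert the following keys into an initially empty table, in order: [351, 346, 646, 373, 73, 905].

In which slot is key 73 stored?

3

Insert 351: h=4, slot 4 empty => index 4.
Insert 346: h=2, slot 2 empty => index 2.
Insert 646: h=5, slot 5 empty => index 5.
Insert 373: h=5, slot 5 occupied => index 6.
Insert 73: h=2, slot 2 occupied => index 3.
Insert 905: h=2, slots 2,3,6 occupied => index 11.
Table: [—, —, 346, 73, 351, 646, 373, —, —, —, —, 905, —]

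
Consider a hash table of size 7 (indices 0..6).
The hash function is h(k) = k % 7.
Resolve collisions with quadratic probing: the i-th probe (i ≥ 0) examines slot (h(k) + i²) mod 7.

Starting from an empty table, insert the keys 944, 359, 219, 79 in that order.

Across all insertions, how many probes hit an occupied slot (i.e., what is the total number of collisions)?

4

Insert 944: h=6, slot 6 empty -> index 6.
Insert 359: h=2, slot 2 empty -> index 2.
Insert 219: h=2, slot 2 occupied -> index 3.
Insert 79: h=2, slots 2,3,6 occupied -> index 4.
Table: [-, -, 359, 219, 79, -, 944]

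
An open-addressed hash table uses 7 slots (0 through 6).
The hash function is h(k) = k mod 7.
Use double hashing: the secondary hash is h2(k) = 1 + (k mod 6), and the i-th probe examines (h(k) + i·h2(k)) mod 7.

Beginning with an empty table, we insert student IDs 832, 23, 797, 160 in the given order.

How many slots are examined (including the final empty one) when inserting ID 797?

Insert 832: h=6, slot 6 empty => index 6.
Insert 23: h=2, slot 2 empty => index 2.
Insert 797: h=6, h2=6, slot 6 occupied => index 5.
Insert 160: h=6, h2=5, slot 6 occupied => index 4.
Table: [-, -, 23, -, 160, 797, 832]

2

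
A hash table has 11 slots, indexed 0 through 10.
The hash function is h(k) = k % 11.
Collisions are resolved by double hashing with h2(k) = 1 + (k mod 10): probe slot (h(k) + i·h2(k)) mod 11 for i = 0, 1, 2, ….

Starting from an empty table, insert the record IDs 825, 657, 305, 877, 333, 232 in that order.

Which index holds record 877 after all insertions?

825: h=0 => slot 0
657: h=8 => slot 8
305: h=8, h2=6, probe 8,3 => slot 3
877: h=8, h2=8, probe 8,5 => slot 5
333: h=3, h2=4, probe 3,7 => slot 7
232: h=1 => slot 1
Table: [825, 232, -, 305, -, 877, -, 333, 657, -, -]

5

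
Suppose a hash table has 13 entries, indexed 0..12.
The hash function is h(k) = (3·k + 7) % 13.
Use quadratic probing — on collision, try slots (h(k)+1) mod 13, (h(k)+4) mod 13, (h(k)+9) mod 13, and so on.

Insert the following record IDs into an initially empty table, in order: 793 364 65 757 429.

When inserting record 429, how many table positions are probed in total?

Insert 793: h=7, slot 7 empty => index 7.
Insert 364: h=7, slot 7 occupied => index 8.
Insert 65: h=7, slots 7,8 occupied => index 11.
Insert 757: h=3, slot 3 empty => index 3.
Insert 429: h=7, slots 7,8,11,3 occupied => index 10.
Table: [∅, ∅, ∅, 757, ∅, ∅, ∅, 793, 364, ∅, 429, 65, ∅]

5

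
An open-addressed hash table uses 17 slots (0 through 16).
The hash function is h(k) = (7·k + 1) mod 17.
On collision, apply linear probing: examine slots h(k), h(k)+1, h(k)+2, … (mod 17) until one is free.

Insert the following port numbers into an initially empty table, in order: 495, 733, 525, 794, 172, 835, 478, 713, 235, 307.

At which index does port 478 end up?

Insert 495: h=15, slot 15 empty => index 15.
Insert 733: h=15, slot 15 occupied => index 16.
Insert 525: h=4, slot 4 empty => index 4.
Insert 794: h=0, slot 0 empty => index 0.
Insert 172: h=15, slots 15,16,0 occupied => index 1.
Insert 835: h=15, slots 15,16,0,1 occupied => index 2.
Insert 478: h=15, slots 15,16,0,1,2 occupied => index 3.
Insert 713: h=11, slot 11 empty => index 11.
Insert 235: h=14, slot 14 empty => index 14.
Insert 307: h=8, slot 8 empty => index 8.
Table: [794, 172, 835, 478, 525, ., ., ., 307, ., ., 713, ., ., 235, 495, 733]

3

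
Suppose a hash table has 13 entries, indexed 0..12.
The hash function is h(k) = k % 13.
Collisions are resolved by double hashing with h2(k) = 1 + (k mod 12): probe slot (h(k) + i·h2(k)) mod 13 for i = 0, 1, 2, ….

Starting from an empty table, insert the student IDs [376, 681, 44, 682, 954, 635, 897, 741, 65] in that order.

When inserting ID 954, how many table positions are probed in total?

376 hashes to 12; slot 12 is free -> place at 12.
681 hashes to 5; slot 5 is free -> place at 5.
44 hashes to 5, h2=9; 5 taken -> place at 1.
682 hashes to 6; slot 6 is free -> place at 6.
954 hashes to 5, h2=7; 5,12,6 taken -> place at 0.
635 hashes to 11; slot 11 is free -> place at 11.
897 hashes to 0, h2=10; 0 taken -> place at 10.
741 hashes to 0, h2=10; 0,10 taken -> place at 7.
65 hashes to 0, h2=6; 0,6,12,5,11 taken -> place at 4.
Table: [954, 44, -, -, 65, 681, 682, 741, -, -, 897, 635, 376]

4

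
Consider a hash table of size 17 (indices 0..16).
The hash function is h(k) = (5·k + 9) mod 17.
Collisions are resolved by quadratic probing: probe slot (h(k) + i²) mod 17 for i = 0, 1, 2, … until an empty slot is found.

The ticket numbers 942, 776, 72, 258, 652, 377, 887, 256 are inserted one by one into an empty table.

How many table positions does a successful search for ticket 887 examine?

Insert 942: h=10, slot 10 empty => index 10.
Insert 776: h=13, slot 13 empty => index 13.
Insert 72: h=12, slot 12 empty => index 12.
Insert 258: h=7, slot 7 empty => index 7.
Insert 652: h=5, slot 5 empty => index 5.
Insert 377: h=7, slot 7 occupied => index 8.
Insert 887: h=7, slots 7,8 occupied => index 11.
Insert 256: h=14, slot 14 empty => index 14.
Table: [_, _, _, _, _, 652, _, 258, 377, _, 942, 887, 72, 776, 256, _, _]
Lookup 887: h=7, probe 7,8,11 → found at 11.

3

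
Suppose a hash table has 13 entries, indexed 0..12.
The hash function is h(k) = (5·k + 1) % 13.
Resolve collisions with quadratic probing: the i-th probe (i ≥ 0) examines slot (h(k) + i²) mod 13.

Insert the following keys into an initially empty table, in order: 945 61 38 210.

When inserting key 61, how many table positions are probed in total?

945: h=7 -> slot 7
61: h=7, probe 7,8 -> slot 8
38: h=9 -> slot 9
210: h=11 -> slot 11
Table: [∅, ∅, ∅, ∅, ∅, ∅, ∅, 945, 61, 38, ∅, 210, ∅]

2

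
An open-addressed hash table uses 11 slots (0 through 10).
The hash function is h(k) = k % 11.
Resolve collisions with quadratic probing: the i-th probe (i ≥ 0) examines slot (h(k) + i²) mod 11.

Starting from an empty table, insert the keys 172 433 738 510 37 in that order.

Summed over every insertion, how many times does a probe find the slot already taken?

3

172: h=7 => slot 7
433: h=4 => slot 4
738: h=1 => slot 1
510: h=4, probe 4,5 => slot 5
37: h=4, probe 4,5,8 => slot 8
Table: [-, 738, -, -, 433, 510, -, 172, 37, -, -]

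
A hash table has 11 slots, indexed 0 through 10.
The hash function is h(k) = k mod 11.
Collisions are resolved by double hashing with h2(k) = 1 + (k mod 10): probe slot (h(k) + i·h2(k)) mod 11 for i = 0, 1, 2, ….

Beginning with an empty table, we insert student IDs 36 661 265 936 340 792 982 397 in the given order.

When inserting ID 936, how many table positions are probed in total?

2

Insert 36: h=3, slot 3 empty -> index 3.
Insert 661: h=1, slot 1 empty -> index 1.
Insert 265: h=1, h2=6, slot 1 occupied -> index 7.
Insert 936: h=1, h2=7, slot 1 occupied -> index 8.
Insert 340: h=10, slot 10 empty -> index 10.
Insert 792: h=0, slot 0 empty -> index 0.
Insert 982: h=3, h2=3, slot 3 occupied -> index 6.
Insert 397: h=1, h2=8, slot 1 occupied -> index 9.
Table: [792, 661, -, 36, -, -, 982, 265, 936, 397, 340]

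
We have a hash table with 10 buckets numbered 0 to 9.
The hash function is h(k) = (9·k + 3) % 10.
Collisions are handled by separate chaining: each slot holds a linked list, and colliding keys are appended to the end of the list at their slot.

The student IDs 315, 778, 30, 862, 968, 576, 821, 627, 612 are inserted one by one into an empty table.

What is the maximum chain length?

Insert 315: h=8, bucket 8 empty -> new chain.
Insert 778: h=5, bucket 5 empty -> new chain.
Insert 30: h=3, bucket 3 empty -> new chain.
Insert 862: h=1, bucket 1 empty -> new chain.
Insert 968: h=5, bucket 5 nonempty -> append to chain.
Insert 576: h=7, bucket 7 empty -> new chain.
Insert 821: h=2, bucket 2 empty -> new chain.
Insert 627: h=6, bucket 6 empty -> new chain.
Insert 612: h=1, bucket 1 nonempty -> append to chain.
Final buckets:
0: _
1: 862 -> 612
2: 821
3: 30
4: _
5: 778 -> 968
6: 627
7: 576
8: 315
9: _

2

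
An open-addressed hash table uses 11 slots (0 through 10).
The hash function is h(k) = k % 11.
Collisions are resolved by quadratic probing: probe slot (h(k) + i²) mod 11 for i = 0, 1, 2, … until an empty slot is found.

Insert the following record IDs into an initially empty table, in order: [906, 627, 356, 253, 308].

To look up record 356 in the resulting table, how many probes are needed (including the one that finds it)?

2

Insert 906: h=4, slot 4 empty -> index 4.
Insert 627: h=0, slot 0 empty -> index 0.
Insert 356: h=4, slot 4 occupied -> index 5.
Insert 253: h=0, slot 0 occupied -> index 1.
Insert 308: h=0, slots 0,1,4 occupied -> index 9.
Table: [627, 253, ∅, ∅, 906, 356, ∅, ∅, ∅, 308, ∅]
Lookup 356: h=4, probe 4,5 → found at 5.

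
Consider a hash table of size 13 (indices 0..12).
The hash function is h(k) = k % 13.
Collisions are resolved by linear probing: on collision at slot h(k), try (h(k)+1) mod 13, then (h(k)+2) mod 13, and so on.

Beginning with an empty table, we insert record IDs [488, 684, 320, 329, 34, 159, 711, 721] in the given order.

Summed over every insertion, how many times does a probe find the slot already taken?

Insert 488: h=7, slot 7 empty -> index 7.
Insert 684: h=8, slot 8 empty -> index 8.
Insert 320: h=8, slot 8 occupied -> index 9.
Insert 329: h=4, slot 4 empty -> index 4.
Insert 34: h=8, slots 8,9 occupied -> index 10.
Insert 159: h=3, slot 3 empty -> index 3.
Insert 711: h=9, slots 9,10 occupied -> index 11.
Insert 721: h=6, slot 6 empty -> index 6.
Table: [∅, ∅, ∅, 159, 329, ∅, 721, 488, 684, 320, 34, 711, ∅]

5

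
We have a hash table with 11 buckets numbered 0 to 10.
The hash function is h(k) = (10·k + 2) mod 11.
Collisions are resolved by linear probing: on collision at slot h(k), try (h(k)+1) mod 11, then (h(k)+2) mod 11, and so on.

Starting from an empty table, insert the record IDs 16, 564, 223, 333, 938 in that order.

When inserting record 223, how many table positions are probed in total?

2

16 hashes to 8; slot 8 is free => place at 8.
564 hashes to 10; slot 10 is free => place at 10.
223 hashes to 10; 10 taken => place at 0.
333 hashes to 10; 10,0 taken => place at 1.
938 hashes to 10; 10,0,1 taken => place at 2.
Table: [223, 333, 938, _, _, _, _, _, 16, _, 564]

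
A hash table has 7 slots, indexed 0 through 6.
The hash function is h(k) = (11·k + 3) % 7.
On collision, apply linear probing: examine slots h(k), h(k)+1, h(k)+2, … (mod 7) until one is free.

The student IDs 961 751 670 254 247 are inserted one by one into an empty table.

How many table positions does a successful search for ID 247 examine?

961 hashes to 4; slot 4 is free -> place at 4.
751 hashes to 4; 4 taken -> place at 5.
670 hashes to 2; slot 2 is free -> place at 2.
254 hashes to 4; 4,5 taken -> place at 6.
247 hashes to 4; 4,5,6 taken -> place at 0.
Table: [247, _, 670, _, 961, 751, 254]
Lookup 247: h=4, probe 4,5,6,0 → found at 0.

4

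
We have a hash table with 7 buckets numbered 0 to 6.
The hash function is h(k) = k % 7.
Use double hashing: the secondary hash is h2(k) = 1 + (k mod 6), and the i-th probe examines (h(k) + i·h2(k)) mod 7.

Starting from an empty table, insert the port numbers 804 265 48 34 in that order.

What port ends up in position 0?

48

804: h=6 => slot 6
265: h=6, h2=2, probe 6,1 => slot 1
48: h=6, h2=1, probe 6,0 => slot 0
34: h=6, h2=5, probe 6,4 => slot 4
Table: [48, 265, ., ., 34, ., 804]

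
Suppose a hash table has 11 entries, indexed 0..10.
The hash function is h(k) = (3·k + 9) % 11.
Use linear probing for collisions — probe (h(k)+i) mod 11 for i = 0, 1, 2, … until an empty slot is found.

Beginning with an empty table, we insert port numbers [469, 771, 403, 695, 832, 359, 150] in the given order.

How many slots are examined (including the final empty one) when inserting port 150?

6

Insert 469: h=8, slot 8 empty -> index 8.
Insert 771: h=1, slot 1 empty -> index 1.
Insert 403: h=8, slot 8 occupied -> index 9.
Insert 695: h=4, slot 4 empty -> index 4.
Insert 832: h=8, slots 8,9 occupied -> index 10.
Insert 359: h=8, slots 8,9,10 occupied -> index 0.
Insert 150: h=8, slots 8,9,10,0,1 occupied -> index 2.
Table: [359, 771, 150, ., 695, ., ., ., 469, 403, 832]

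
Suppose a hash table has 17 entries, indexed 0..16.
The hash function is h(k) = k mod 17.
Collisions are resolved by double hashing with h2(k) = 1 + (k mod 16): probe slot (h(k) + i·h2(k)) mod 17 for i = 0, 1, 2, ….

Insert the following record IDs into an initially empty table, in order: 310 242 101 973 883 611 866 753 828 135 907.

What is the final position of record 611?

11

310: h=4 → slot 4
242: h=4, h2=3, probe 4,7 → slot 7
101: h=16 → slot 16
973: h=4, h2=14, probe 4,1 → slot 1
883: h=16, h2=4, probe 16,3 → slot 3
611: h=16, h2=4, probe 16,3,7,11 → slot 11
866: h=16, h2=3, probe 16,2 → slot 2
753: h=5 → slot 5
828: h=12 → slot 12
135: h=16, h2=8, probe 16,7,15 → slot 15
907: h=6 → slot 6
Table: [—, 973, 866, 883, 310, 753, 907, 242, —, —, —, 611, 828, —, —, 135, 101]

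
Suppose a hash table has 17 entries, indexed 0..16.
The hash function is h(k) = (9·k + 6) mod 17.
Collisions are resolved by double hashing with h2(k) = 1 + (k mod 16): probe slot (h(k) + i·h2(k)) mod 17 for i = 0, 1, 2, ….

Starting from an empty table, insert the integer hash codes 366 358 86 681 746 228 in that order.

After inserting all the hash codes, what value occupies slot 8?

Insert 366: h=2, slot 2 empty → index 2.
Insert 358: h=15, slot 15 empty → index 15.
Insert 86: h=15, h2=7, slot 15 occupied → index 5.
Insert 681: h=15, h2=10, slot 15 occupied → index 8.
Insert 746: h=5, h2=11, slot 5 occupied → index 16.
Insert 228: h=1, slot 1 empty → index 1.
Table: [—, 228, 366, —, —, 86, —, —, 681, —, —, —, —, —, —, 358, 746]

681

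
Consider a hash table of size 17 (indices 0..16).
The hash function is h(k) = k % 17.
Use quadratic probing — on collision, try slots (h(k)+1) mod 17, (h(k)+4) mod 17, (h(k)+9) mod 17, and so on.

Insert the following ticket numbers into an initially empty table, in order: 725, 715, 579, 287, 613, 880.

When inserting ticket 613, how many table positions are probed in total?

3

725: h=11 → slot 11
715: h=1 → slot 1
579: h=1, probe 1,2 → slot 2
287: h=15 → slot 15
613: h=1, probe 1,2,5 → slot 5
880: h=13 → slot 13
Table: [∅, 715, 579, ∅, ∅, 613, ∅, ∅, ∅, ∅, ∅, 725, ∅, 880, ∅, 287, ∅]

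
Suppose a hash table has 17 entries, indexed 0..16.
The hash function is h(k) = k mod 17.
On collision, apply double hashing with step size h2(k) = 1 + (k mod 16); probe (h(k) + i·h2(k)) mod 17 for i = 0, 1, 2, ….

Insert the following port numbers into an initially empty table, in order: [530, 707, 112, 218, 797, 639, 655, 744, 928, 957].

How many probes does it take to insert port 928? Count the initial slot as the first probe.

3

530 hashes to 3; slot 3 is free -> place at 3.
707 hashes to 10; slot 10 is free -> place at 10.
112 hashes to 10, h2=1; 10 taken -> place at 11.
218 hashes to 14; slot 14 is free -> place at 14.
797 hashes to 15; slot 15 is free -> place at 15.
639 hashes to 10, h2=16; 10 taken -> place at 9.
655 hashes to 9, h2=16; 9 taken -> place at 8.
744 hashes to 13; slot 13 is free -> place at 13.
928 hashes to 10, h2=1; 10,11 taken -> place at 12.
957 hashes to 5; slot 5 is free -> place at 5.
Table: [-, -, -, 530, -, 957, -, -, 655, 639, 707, 112, 928, 744, 218, 797, -]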